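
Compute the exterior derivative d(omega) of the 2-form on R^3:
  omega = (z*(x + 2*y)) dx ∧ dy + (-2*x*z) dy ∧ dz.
d(omega) = (x + 2*y - 2*z) dx ∧ dy ∧ dz

For a 2-form omega = sum_{i<j} g_{ij} dx_i ∧ dx_j, the exterior derivative is
  d(omega) = sum_{i<j} d(g_{ij}) ∧ dx_i ∧ dx_j = sum_{i<j, k} (∂g_{ij}/∂x_k) dx_k ∧ dx_i ∧ dx_j.
Expand each term, using dx_k ∧ dx_i ∧ dx_j = sgn(permutation) dx_{(a)} ∧ dx_{(b)} ∧ dx_{(c)} with (a < b < c) sorted:
  d(z*(x + 2*y)) includes (∂/∂z)(z*(x + 2*y)) dz = (x + 2*y) dz, which multiplied by dx ∧ dy gives (x + 2*y) dx ∧ dy ∧ dz
  d(-2*x*z) includes (∂/∂x)(-2*x*z) dx = (-2*z) dx, which multiplied by dy ∧ dz gives (-2*z) dx ∧ dy ∧ dz
Collecting like 3-forms: d(omega) = (x + 2*y - 2*z) dx ∧ dy ∧ dz.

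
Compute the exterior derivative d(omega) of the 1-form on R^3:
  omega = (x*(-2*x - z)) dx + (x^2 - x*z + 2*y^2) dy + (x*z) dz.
d(omega) = (2*x - z) dx ∧ dy + (x + z) dx ∧ dz + (x) dy ∧ dz

For a 1-form omega = sum_i f_i dx_i, the exterior derivative is
  d(omega) = sum_{i < j} (∂f_j/∂x_i - ∂f_i/∂x_j) dx_i ∧ dx_j.
  coefficient of dx ∧ dy: ∂f_2/∂x - ∂f_1/∂y = ∂(x^2 - x*z + 2*y^2)/∂x - ∂(x*(-2*x - z))/∂y = 2*x - z
  coefficient of dx ∧ dz: ∂f_3/∂x - ∂f_1/∂z = ∂(x*z)/∂x - ∂(x*(-2*x - z))/∂z = x + z
  coefficient of dy ∧ dz: ∂f_3/∂y - ∂f_2/∂z = ∂(x*z)/∂y - ∂(x^2 - x*z + 2*y^2)/∂z = x
Assembling: d(omega) = (2*x - z) dx ∧ dy + (x + z) dx ∧ dz + (x) dy ∧ dz.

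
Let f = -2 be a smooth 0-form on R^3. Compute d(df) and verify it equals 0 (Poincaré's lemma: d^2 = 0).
d(df) = 0

Step 1: df = sum_i (∂f/∂x_i) dx_i = (0) dx + (0) dy + (0) dz.
Step 2: Apply d again. Using the 1-form formula, the coefficient of dx ∧ dy in d(df) is ∂^2 f/∂x ∂y - ∂^2 f/∂y ∂x = (0) - (0) = 0 (equality of mixed partials for smooth f).
Similarly for dx ∧ dz and dy ∧ dz — all coefficients vanish. So d(df) = 0.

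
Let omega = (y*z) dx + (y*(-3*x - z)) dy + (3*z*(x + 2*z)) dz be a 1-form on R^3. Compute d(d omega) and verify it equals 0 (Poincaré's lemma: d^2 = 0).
d(d omega) = 0

Step 1: d omega = sum_{i<j} (∂f_j/∂x_i - ∂f_i/∂x_j) dx_i ∧ dx_j:
  coeff of dx ∧ dy: -3*y - z
  coeff of dx ∧ dz: -y + 3*z
  coeff of dy ∧ dz: y
Step 2: Apply d again to each 2-form coefficient. The only possible 3-form in R^3 is dx ∧ dy ∧ dz, with coefficient
  ∂(coeff of dy∧dz)/∂x - ∂(coeff of dx∧dz)/∂y + ∂(coeff of dx∧dy)/∂z
  = ∂/∂x (y) - ∂/∂y (-y + 3*z) + ∂/∂z (-3*y - z).
Each of these terms simplifies to sums of mixed partials that cancel in pairs. The result is 0 (by equality of mixed partials for smooth functions — Schwarz / Clairaut).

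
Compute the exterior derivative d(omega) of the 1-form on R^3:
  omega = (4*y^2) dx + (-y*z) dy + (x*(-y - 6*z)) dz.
d(omega) = (-8*y) dx ∧ dy + (-y - 6*z) dx ∧ dz + (-x + y) dy ∧ dz

For a 1-form omega = sum_i f_i dx_i, the exterior derivative is
  d(omega) = sum_{i < j} (∂f_j/∂x_i - ∂f_i/∂x_j) dx_i ∧ dx_j.
  coefficient of dx ∧ dy: ∂f_2/∂x - ∂f_1/∂y = ∂(-y*z)/∂x - ∂(4*y^2)/∂y = -8*y
  coefficient of dx ∧ dz: ∂f_3/∂x - ∂f_1/∂z = ∂(x*(-y - 6*z))/∂x - ∂(4*y^2)/∂z = -y - 6*z
  coefficient of dy ∧ dz: ∂f_3/∂y - ∂f_2/∂z = ∂(x*(-y - 6*z))/∂y - ∂(-y*z)/∂z = -x + y
Assembling: d(omega) = (-8*y) dx ∧ dy + (-y - 6*z) dx ∧ dz + (-x + y) dy ∧ dz.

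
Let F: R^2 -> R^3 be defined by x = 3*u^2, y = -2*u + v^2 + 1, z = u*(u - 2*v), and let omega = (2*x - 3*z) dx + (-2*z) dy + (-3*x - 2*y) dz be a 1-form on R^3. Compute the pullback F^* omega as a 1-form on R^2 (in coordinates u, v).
F^* omega = (54*u^2*v + 12*u^2 - 4*u*v^2 - 16*u*v - 4*u + 4*v^3 + 4*v) du + (2*u*(9*u^2 - 2*u*v - 4*u + 6*v^2 + 2)) dv

Using F^*(f dg) = (f ∘ F) d(g ∘ F), substitute each coordinate x_i by F_i(u, v) in f_i, and replace dx_i by d F_i = (∂F_i/∂u) du + (∂F_i/∂v) dv.
  For the x component: f_1(F) = 3*u*(u + 2*v); d F_1 = (6*u) du + (0) dv
  For the y component: f_2(F) = 2*u*(-u + 2*v); d F_2 = (-2) du + (2*v) dv
  For the z component: f_3(F) = -9*u^2 + 4*u - 2*v^2 - 2; d F_3 = (2*u - 2*v) du + (-2*u) dv
Combining and collecting du, dv coefficients:
  coeff of du: 54*u^2*v + 12*u^2 - 4*u*v^2 - 16*u*v - 4*u + 4*v^3 + 4*v
  coeff of dv: 2*u*(9*u^2 - 2*u*v - 4*u + 6*v^2 + 2)
F^* omega = (54*u^2*v + 12*u^2 - 4*u*v^2 - 16*u*v - 4*u + 4*v^3 + 4*v) du + (2*u*(9*u^2 - 2*u*v - 4*u + 6*v^2 + 2)) dv.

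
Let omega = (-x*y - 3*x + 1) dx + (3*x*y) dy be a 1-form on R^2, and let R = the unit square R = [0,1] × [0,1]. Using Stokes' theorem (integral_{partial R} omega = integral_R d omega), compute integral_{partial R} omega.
integral_(partial R) omega = 2

Stokes: integral_partial_R omega = integral_R d omega with d omega = (∂Q/∂x - ∂P/∂y) dx ∧ dy.
  ∂Q/∂x = 3*y
  ∂P/∂y = -x
  integrand = ∂Q/∂x - ∂P/∂y = x + 3*y.
Integrating over R: integral_0^1 integral_0^1 (x + 3*y) dx dy = 2.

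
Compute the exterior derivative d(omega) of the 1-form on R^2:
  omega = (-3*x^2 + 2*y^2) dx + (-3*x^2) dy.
d(omega) = (-6*x - 4*y) dx ∧ dy

For a 1-form omega = sum_i f_i dx_i, the exterior derivative is
  d(omega) = sum_{i < j} (∂f_j/∂x_i - ∂f_i/∂x_j) dx_i ∧ dx_j.
  coefficient of dx ∧ dy: ∂f_2/∂x - ∂f_1/∂y = ∂(-3*x^2)/∂x - ∂(-3*x^2 + 2*y^2)/∂y = -6*x - 4*y
Assembling: d(omega) = (-6*x - 4*y) dx ∧ dy.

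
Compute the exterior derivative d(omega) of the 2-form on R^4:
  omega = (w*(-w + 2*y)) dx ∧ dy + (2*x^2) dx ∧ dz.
d(omega) = (-2*w + 2*y) dx ∧ dy ∧ dw

For a 2-form omega = sum_{i<j} g_{ij} dx_i ∧ dx_j, the exterior derivative is
  d(omega) = sum_{i<j} d(g_{ij}) ∧ dx_i ∧ dx_j = sum_{i<j, k} (∂g_{ij}/∂x_k) dx_k ∧ dx_i ∧ dx_j.
Expand each term, using dx_k ∧ dx_i ∧ dx_j = sgn(permutation) dx_{(a)} ∧ dx_{(b)} ∧ dx_{(c)} with (a < b < c) sorted:
  d(w*(-w + 2*y)) includes (∂/∂w)(w*(-w + 2*y)) dw = (-2*w + 2*y) dw, which multiplied by dx ∧ dy gives (-2*w + 2*y) dx ∧ dy ∧ dw
Collecting like 3-forms: d(omega) = (-2*w + 2*y) dx ∧ dy ∧ dw.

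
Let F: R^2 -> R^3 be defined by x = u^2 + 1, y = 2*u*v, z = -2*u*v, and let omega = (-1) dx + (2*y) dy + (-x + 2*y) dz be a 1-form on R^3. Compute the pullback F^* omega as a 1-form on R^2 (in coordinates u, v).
F^* omega = (2*u^2*v - 2*u + 2*v) du + (2*u*(u^2 + 1)) dv

Using F^*(f dg) = (f ∘ F) d(g ∘ F), substitute each coordinate x_i by F_i(u, v) in f_i, and replace dx_i by d F_i = (∂F_i/∂u) du + (∂F_i/∂v) dv.
  For the x component: f_1(F) = -1; d F_1 = (2*u) du + (0) dv
  For the y component: f_2(F) = 4*u*v; d F_2 = (2*v) du + (2*u) dv
  For the z component: f_3(F) = -u^2 + 4*u*v - 1; d F_3 = (-2*v) du + (-2*u) dv
Combining and collecting du, dv coefficients:
  coeff of du: 2*u^2*v - 2*u + 2*v
  coeff of dv: 2*u*(u^2 + 1)
F^* omega = (2*u^2*v - 2*u + 2*v) du + (2*u*(u^2 + 1)) dv.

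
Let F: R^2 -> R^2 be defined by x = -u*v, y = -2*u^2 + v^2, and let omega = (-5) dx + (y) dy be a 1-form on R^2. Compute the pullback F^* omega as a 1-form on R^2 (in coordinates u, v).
F^* omega = (8*u^3 - 4*u*v^2 + 5*v) du + (-4*u^2*v + 5*u + 2*v^3) dv

Using F^*(f dg) = (f ∘ F) d(g ∘ F), substitute each coordinate x_i by F_i(u, v) in f_i, and replace dx_i by d F_i = (∂F_i/∂u) du + (∂F_i/∂v) dv.
  For the x component: f_1(F) = -5; d F_1 = (-v) du + (-u) dv
  For the y component: f_2(F) = -2*u^2 + v^2; d F_2 = (-4*u) du + (2*v) dv
Combining and collecting du, dv coefficients:
  coeff of du: 8*u^3 - 4*u*v^2 + 5*v
  coeff of dv: -4*u^2*v + 5*u + 2*v^3
F^* omega = (8*u^3 - 4*u*v^2 + 5*v) du + (-4*u^2*v + 5*u + 2*v^3) dv.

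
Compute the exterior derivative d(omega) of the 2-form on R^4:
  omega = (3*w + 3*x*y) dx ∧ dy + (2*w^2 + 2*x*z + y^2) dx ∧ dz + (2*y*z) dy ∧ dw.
d(omega) = (3) dx ∧ dy ∧ dw + (-2*y) dx ∧ dy ∧ dz + (4*w) dx ∧ dz ∧ dw + (-2*y) dy ∧ dz ∧ dw

For a 2-form omega = sum_{i<j} g_{ij} dx_i ∧ dx_j, the exterior derivative is
  d(omega) = sum_{i<j} d(g_{ij}) ∧ dx_i ∧ dx_j = sum_{i<j, k} (∂g_{ij}/∂x_k) dx_k ∧ dx_i ∧ dx_j.
Expand each term, using dx_k ∧ dx_i ∧ dx_j = sgn(permutation) dx_{(a)} ∧ dx_{(b)} ∧ dx_{(c)} with (a < b < c) sorted:
  d(3*w + 3*x*y) includes (∂/∂w)(3*w + 3*x*y) dw = (3) dw, which multiplied by dx ∧ dy gives (3) dx ∧ dy ∧ dw
  d(2*w^2 + 2*x*z + y^2) includes (∂/∂y)(2*w^2 + 2*x*z + y^2) dy = (2*y) dy, which multiplied by dx ∧ dz gives (-2*y) dx ∧ dy ∧ dz
  d(2*w^2 + 2*x*z + y^2) includes (∂/∂w)(2*w^2 + 2*x*z + y^2) dw = (4*w) dw, which multiplied by dx ∧ dz gives (4*w) dx ∧ dz ∧ dw
  d(2*y*z) includes (∂/∂z)(2*y*z) dz = (2*y) dz, which multiplied by dy ∧ dw gives (-2*y) dy ∧ dz ∧ dw
Collecting like 3-forms: d(omega) = (3) dx ∧ dy ∧ dw + (-2*y) dx ∧ dy ∧ dz + (4*w) dx ∧ dz ∧ dw + (-2*y) dy ∧ dz ∧ dw.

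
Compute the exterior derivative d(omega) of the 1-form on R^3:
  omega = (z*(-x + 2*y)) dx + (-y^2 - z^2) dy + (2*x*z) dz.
d(omega) = (-2*z) dx ∧ dy + (x - 2*y + 2*z) dx ∧ dz + (2*z) dy ∧ dz

For a 1-form omega = sum_i f_i dx_i, the exterior derivative is
  d(omega) = sum_{i < j} (∂f_j/∂x_i - ∂f_i/∂x_j) dx_i ∧ dx_j.
  coefficient of dx ∧ dy: ∂f_2/∂x - ∂f_1/∂y = ∂(-y^2 - z^2)/∂x - ∂(z*(-x + 2*y))/∂y = -2*z
  coefficient of dx ∧ dz: ∂f_3/∂x - ∂f_1/∂z = ∂(2*x*z)/∂x - ∂(z*(-x + 2*y))/∂z = x - 2*y + 2*z
  coefficient of dy ∧ dz: ∂f_3/∂y - ∂f_2/∂z = ∂(2*x*z)/∂y - ∂(-y^2 - z^2)/∂z = 2*z
Assembling: d(omega) = (-2*z) dx ∧ dy + (x - 2*y + 2*z) dx ∧ dz + (2*z) dy ∧ dz.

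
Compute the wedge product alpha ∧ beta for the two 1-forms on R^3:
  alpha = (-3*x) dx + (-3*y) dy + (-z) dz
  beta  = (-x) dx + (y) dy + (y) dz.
alpha ∧ beta = (-6*x*y) dx ∧ dy + (-x*(3*y + z)) dx ∧ dz + (y*(-3*y + z)) dy ∧ dz

Distribute the wedge, using dx_i ∧ dx_j = -dx_j ∧ dx_i and dx_i ∧ dx_i = 0. For each pair (i, j) with i < j, the coefficient of dx_i ∧ dx_j in alpha ∧ beta is (alpha_i * beta_j - alpha_j * beta_i). Collecting: alpha ∧ beta = (-6*x*y) dx ∧ dy + (-x*(3*y + z)) dx ∧ dz + (y*(-3*y + z)) dy ∧ dz.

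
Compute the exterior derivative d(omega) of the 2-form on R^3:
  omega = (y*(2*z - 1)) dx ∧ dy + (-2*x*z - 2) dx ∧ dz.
d(omega) = (2*y) dx ∧ dy ∧ dz

For a 2-form omega = sum_{i<j} g_{ij} dx_i ∧ dx_j, the exterior derivative is
  d(omega) = sum_{i<j} d(g_{ij}) ∧ dx_i ∧ dx_j = sum_{i<j, k} (∂g_{ij}/∂x_k) dx_k ∧ dx_i ∧ dx_j.
Expand each term, using dx_k ∧ dx_i ∧ dx_j = sgn(permutation) dx_{(a)} ∧ dx_{(b)} ∧ dx_{(c)} with (a < b < c) sorted:
  d(y*(2*z - 1)) includes (∂/∂z)(y*(2*z - 1)) dz = (2*y) dz, which multiplied by dx ∧ dy gives (2*y) dx ∧ dy ∧ dz
Collecting like 3-forms: d(omega) = (2*y) dx ∧ dy ∧ dz.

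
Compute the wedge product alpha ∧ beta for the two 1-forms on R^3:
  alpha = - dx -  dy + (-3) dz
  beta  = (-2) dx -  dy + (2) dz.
alpha ∧ beta = (-1) dx ∧ dy + (-8) dx ∧ dz + (-5) dy ∧ dz

Distribute the wedge, using dx_i ∧ dx_j = -dx_j ∧ dx_i and dx_i ∧ dx_i = 0. For each pair (i, j) with i < j, the coefficient of dx_i ∧ dx_j in alpha ∧ beta is (alpha_i * beta_j - alpha_j * beta_i). Collecting: alpha ∧ beta = (-1) dx ∧ dy + (-8) dx ∧ dz + (-5) dy ∧ dz.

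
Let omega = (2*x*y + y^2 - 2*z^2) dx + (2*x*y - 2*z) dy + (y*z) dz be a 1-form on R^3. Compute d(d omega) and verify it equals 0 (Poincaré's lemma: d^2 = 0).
d(d omega) = 0

Step 1: d omega = sum_{i<j} (∂f_j/∂x_i - ∂f_i/∂x_j) dx_i ∧ dx_j:
  coeff of dx ∧ dy: -2*x
  coeff of dx ∧ dz: 4*z
  coeff of dy ∧ dz: z + 2
Step 2: Apply d again to each 2-form coefficient. The only possible 3-form in R^3 is dx ∧ dy ∧ dz, with coefficient
  ∂(coeff of dy∧dz)/∂x - ∂(coeff of dx∧dz)/∂y + ∂(coeff of dx∧dy)/∂z
  = ∂/∂x (z + 2) - ∂/∂y (4*z) + ∂/∂z (-2*x).
Each of these terms simplifies to sums of mixed partials that cancel in pairs. The result is 0 (by equality of mixed partials for smooth functions — Schwarz / Clairaut).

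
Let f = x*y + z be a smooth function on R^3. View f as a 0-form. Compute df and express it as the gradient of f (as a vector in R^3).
df = (y) dx + (x) dy + (1) dz; grad f = (y, x, 1)

For a 0-form f, d f = (∂f/∂x) dx + (∂f/∂y) dy + (∂f/∂z) dz. The components of the vector representation are exactly the entries of grad f in Cartesian coordinates:
  ∂f/∂x = y
  ∂f/∂y = x
  ∂f/∂z = 1.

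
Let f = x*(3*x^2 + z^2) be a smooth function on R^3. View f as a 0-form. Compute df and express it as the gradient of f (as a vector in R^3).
df = (9*x^2 + z^2) dx + (0) dy + (2*x*z) dz; grad f = (9*x^2 + z^2, 0, 2*x*z)

For a 0-form f, d f = (∂f/∂x) dx + (∂f/∂y) dy + (∂f/∂z) dz. The components of the vector representation are exactly the entries of grad f in Cartesian coordinates:
  ∂f/∂x = 9*x^2 + z^2
  ∂f/∂y = 0
  ∂f/∂z = 2*x*z.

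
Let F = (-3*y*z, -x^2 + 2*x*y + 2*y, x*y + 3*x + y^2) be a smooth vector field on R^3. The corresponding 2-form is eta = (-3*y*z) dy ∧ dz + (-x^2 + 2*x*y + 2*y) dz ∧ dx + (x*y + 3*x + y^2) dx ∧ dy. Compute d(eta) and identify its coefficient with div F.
d(eta) = (2*x + 2) dx ∧ dy ∧ dz; div F = 2*x + 2

For a 2-form in R^3 of the form above, applying d gives a 3-form with coefficient ∂P/∂x + ∂Q/∂y + ∂R/∂z:
  ∂P/∂x = 0
  ∂Q/∂y = 2*x + 2
  ∂R/∂z = 0
Sum = 2*x + 2, which is exactly div F.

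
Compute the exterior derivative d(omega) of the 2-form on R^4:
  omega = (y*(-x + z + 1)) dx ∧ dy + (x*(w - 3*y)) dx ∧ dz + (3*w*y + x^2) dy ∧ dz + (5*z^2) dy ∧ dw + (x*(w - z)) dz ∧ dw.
d(omega) = (5*x + y) dx ∧ dy ∧ dz + (w + x - z) dx ∧ dz ∧ dw + (3*y - 10*z) dy ∧ dz ∧ dw

For a 2-form omega = sum_{i<j} g_{ij} dx_i ∧ dx_j, the exterior derivative is
  d(omega) = sum_{i<j} d(g_{ij}) ∧ dx_i ∧ dx_j = sum_{i<j, k} (∂g_{ij}/∂x_k) dx_k ∧ dx_i ∧ dx_j.
Expand each term, using dx_k ∧ dx_i ∧ dx_j = sgn(permutation) dx_{(a)} ∧ dx_{(b)} ∧ dx_{(c)} with (a < b < c) sorted:
  d(y*(-x + z + 1)) includes (∂/∂z)(y*(-x + z + 1)) dz = (y) dz, which multiplied by dx ∧ dy gives (y) dx ∧ dy ∧ dz
  d(x*(w - 3*y)) includes (∂/∂y)(x*(w - 3*y)) dy = (-3*x) dy, which multiplied by dx ∧ dz gives (3*x) dx ∧ dy ∧ dz
  d(x*(w - 3*y)) includes (∂/∂w)(x*(w - 3*y)) dw = (x) dw, which multiplied by dx ∧ dz gives (x) dx ∧ dz ∧ dw
  d(3*w*y + x^2) includes (∂/∂x)(3*w*y + x^2) dx = (2*x) dx, which multiplied by dy ∧ dz gives (2*x) dx ∧ dy ∧ dz
  d(3*w*y + x^2) includes (∂/∂w)(3*w*y + x^2) dw = (3*y) dw, which multiplied by dy ∧ dz gives (3*y) dy ∧ dz ∧ dw
  d(5*z^2) includes (∂/∂z)(5*z^2) dz = (10*z) dz, which multiplied by dy ∧ dw gives (-10*z) dy ∧ dz ∧ dw
  d(x*(w - z)) includes (∂/∂x)(x*(w - z)) dx = (w - z) dx, which multiplied by dz ∧ dw gives (w - z) dx ∧ dz ∧ dw
Collecting like 3-forms: d(omega) = (5*x + y) dx ∧ dy ∧ dz + (w + x - z) dx ∧ dz ∧ dw + (3*y - 10*z) dy ∧ dz ∧ dw.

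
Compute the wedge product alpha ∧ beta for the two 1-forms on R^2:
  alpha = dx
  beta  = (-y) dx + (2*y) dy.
alpha ∧ beta = (2*y) dx ∧ dy

Distribute the wedge, using dx_i ∧ dx_j = -dx_j ∧ dx_i and dx_i ∧ dx_i = 0. For each pair (i, j) with i < j, the coefficient of dx_i ∧ dx_j in alpha ∧ beta is (alpha_i * beta_j - alpha_j * beta_i). Collecting: alpha ∧ beta = (2*y) dx ∧ dy.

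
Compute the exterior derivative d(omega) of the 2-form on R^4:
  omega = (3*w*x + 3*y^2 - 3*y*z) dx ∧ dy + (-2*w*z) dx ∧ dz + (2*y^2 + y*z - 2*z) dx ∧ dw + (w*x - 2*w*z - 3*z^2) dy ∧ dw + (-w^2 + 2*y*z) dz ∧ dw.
d(omega) = (-3*y) dx ∧ dy ∧ dz + (w + 3*x - 4*y - z) dx ∧ dy ∧ dw + (-y - 2*z + 2) dx ∧ dz ∧ dw + (2*w + 8*z) dy ∧ dz ∧ dw

For a 2-form omega = sum_{i<j} g_{ij} dx_i ∧ dx_j, the exterior derivative is
  d(omega) = sum_{i<j} d(g_{ij}) ∧ dx_i ∧ dx_j = sum_{i<j, k} (∂g_{ij}/∂x_k) dx_k ∧ dx_i ∧ dx_j.
Expand each term, using dx_k ∧ dx_i ∧ dx_j = sgn(permutation) dx_{(a)} ∧ dx_{(b)} ∧ dx_{(c)} with (a < b < c) sorted:
  d(3*w*x + 3*y^2 - 3*y*z) includes (∂/∂z)(3*w*x + 3*y^2 - 3*y*z) dz = (-3*y) dz, which multiplied by dx ∧ dy gives (-3*y) dx ∧ dy ∧ dz
  d(3*w*x + 3*y^2 - 3*y*z) includes (∂/∂w)(3*w*x + 3*y^2 - 3*y*z) dw = (3*x) dw, which multiplied by dx ∧ dy gives (3*x) dx ∧ dy ∧ dw
  d(-2*w*z) includes (∂/∂w)(-2*w*z) dw = (-2*z) dw, which multiplied by dx ∧ dz gives (-2*z) dx ∧ dz ∧ dw
  d(2*y^2 + y*z - 2*z) includes (∂/∂y)(2*y^2 + y*z - 2*z) dy = (4*y + z) dy, which multiplied by dx ∧ dw gives (-4*y - z) dx ∧ dy ∧ dw
  d(2*y^2 + y*z - 2*z) includes (∂/∂z)(2*y^2 + y*z - 2*z) dz = (y - 2) dz, which multiplied by dx ∧ dw gives (2 - y) dx ∧ dz ∧ dw
  d(w*x - 2*w*z - 3*z^2) includes (∂/∂x)(w*x - 2*w*z - 3*z^2) dx = (w) dx, which multiplied by dy ∧ dw gives (w) dx ∧ dy ∧ dw
  d(w*x - 2*w*z - 3*z^2) includes (∂/∂z)(w*x - 2*w*z - 3*z^2) dz = (-2*w - 6*z) dz, which multiplied by dy ∧ dw gives (2*w + 6*z) dy ∧ dz ∧ dw
  d(-w^2 + 2*y*z) includes (∂/∂y)(-w^2 + 2*y*z) dy = (2*z) dy, which multiplied by dz ∧ dw gives (2*z) dy ∧ dz ∧ dw
Collecting like 3-forms: d(omega) = (-3*y) dx ∧ dy ∧ dz + (w + 3*x - 4*y - z) dx ∧ dy ∧ dw + (-y - 2*z + 2) dx ∧ dz ∧ dw + (2*w + 8*z) dy ∧ dz ∧ dw.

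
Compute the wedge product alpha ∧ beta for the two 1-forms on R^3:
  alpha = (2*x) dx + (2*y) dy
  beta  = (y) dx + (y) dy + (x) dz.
alpha ∧ beta = (2*y*(x - y)) dx ∧ dy + (2*x^2) dx ∧ dz + (2*x*y) dy ∧ dz

Distribute the wedge, using dx_i ∧ dx_j = -dx_j ∧ dx_i and dx_i ∧ dx_i = 0. For each pair (i, j) with i < j, the coefficient of dx_i ∧ dx_j in alpha ∧ beta is (alpha_i * beta_j - alpha_j * beta_i). Collecting: alpha ∧ beta = (2*y*(x - y)) dx ∧ dy + (2*x^2) dx ∧ dz + (2*x*y) dy ∧ dz.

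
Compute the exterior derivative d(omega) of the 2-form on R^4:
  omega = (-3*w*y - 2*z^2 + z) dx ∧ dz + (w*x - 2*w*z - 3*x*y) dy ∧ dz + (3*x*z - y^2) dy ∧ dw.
d(omega) = (4*w - 3*y) dx ∧ dy ∧ dz + (-3*y) dx ∧ dz ∧ dw + (-2*x - 2*z) dy ∧ dz ∧ dw + (3*z) dx ∧ dy ∧ dw

For a 2-form omega = sum_{i<j} g_{ij} dx_i ∧ dx_j, the exterior derivative is
  d(omega) = sum_{i<j} d(g_{ij}) ∧ dx_i ∧ dx_j = sum_{i<j, k} (∂g_{ij}/∂x_k) dx_k ∧ dx_i ∧ dx_j.
Expand each term, using dx_k ∧ dx_i ∧ dx_j = sgn(permutation) dx_{(a)} ∧ dx_{(b)} ∧ dx_{(c)} with (a < b < c) sorted:
  d(-3*w*y - 2*z^2 + z) includes (∂/∂y)(-3*w*y - 2*z^2 + z) dy = (-3*w) dy, which multiplied by dx ∧ dz gives (3*w) dx ∧ dy ∧ dz
  d(-3*w*y - 2*z^2 + z) includes (∂/∂w)(-3*w*y - 2*z^2 + z) dw = (-3*y) dw, which multiplied by dx ∧ dz gives (-3*y) dx ∧ dz ∧ dw
  d(w*x - 2*w*z - 3*x*y) includes (∂/∂x)(w*x - 2*w*z - 3*x*y) dx = (w - 3*y) dx, which multiplied by dy ∧ dz gives (w - 3*y) dx ∧ dy ∧ dz
  d(w*x - 2*w*z - 3*x*y) includes (∂/∂w)(w*x - 2*w*z - 3*x*y) dw = (x - 2*z) dw, which multiplied by dy ∧ dz gives (x - 2*z) dy ∧ dz ∧ dw
  d(3*x*z - y^2) includes (∂/∂x)(3*x*z - y^2) dx = (3*z) dx, which multiplied by dy ∧ dw gives (3*z) dx ∧ dy ∧ dw
  d(3*x*z - y^2) includes (∂/∂z)(3*x*z - y^2) dz = (3*x) dz, which multiplied by dy ∧ dw gives (-3*x) dy ∧ dz ∧ dw
Collecting like 3-forms: d(omega) = (4*w - 3*y) dx ∧ dy ∧ dz + (-3*y) dx ∧ dz ∧ dw + (-2*x - 2*z) dy ∧ dz ∧ dw + (3*z) dx ∧ dy ∧ dw.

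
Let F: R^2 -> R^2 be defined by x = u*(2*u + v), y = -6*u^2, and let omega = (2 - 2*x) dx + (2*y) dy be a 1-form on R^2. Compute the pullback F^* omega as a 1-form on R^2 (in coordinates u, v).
F^* omega = (128*u^3 - 12*u^2*v - 2*u*v^2 + 8*u + 2*v) du + (2*u*(-2*u^2 - u*v + 1)) dv

Using F^*(f dg) = (f ∘ F) d(g ∘ F), substitute each coordinate x_i by F_i(u, v) in f_i, and replace dx_i by d F_i = (∂F_i/∂u) du + (∂F_i/∂v) dv.
  For the x component: f_1(F) = -4*u^2 - 2*u*v + 2; d F_1 = (4*u + v) du + (u) dv
  For the y component: f_2(F) = -12*u^2; d F_2 = (-12*u) du + (0) dv
Combining and collecting du, dv coefficients:
  coeff of du: 128*u^3 - 12*u^2*v - 2*u*v^2 + 8*u + 2*v
  coeff of dv: 2*u*(-2*u^2 - u*v + 1)
F^* omega = (128*u^3 - 12*u^2*v - 2*u*v^2 + 8*u + 2*v) du + (2*u*(-2*u^2 - u*v + 1)) dv.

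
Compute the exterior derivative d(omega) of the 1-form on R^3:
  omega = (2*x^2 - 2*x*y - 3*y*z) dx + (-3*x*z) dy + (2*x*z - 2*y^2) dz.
d(omega) = (2*x) dx ∧ dy + (3*y + 2*z) dx ∧ dz + (3*x - 4*y) dy ∧ dz

For a 1-form omega = sum_i f_i dx_i, the exterior derivative is
  d(omega) = sum_{i < j} (∂f_j/∂x_i - ∂f_i/∂x_j) dx_i ∧ dx_j.
  coefficient of dx ∧ dy: ∂f_2/∂x - ∂f_1/∂y = ∂(-3*x*z)/∂x - ∂(2*x^2 - 2*x*y - 3*y*z)/∂y = 2*x
  coefficient of dx ∧ dz: ∂f_3/∂x - ∂f_1/∂z = ∂(2*x*z - 2*y^2)/∂x - ∂(2*x^2 - 2*x*y - 3*y*z)/∂z = 3*y + 2*z
  coefficient of dy ∧ dz: ∂f_3/∂y - ∂f_2/∂z = ∂(2*x*z - 2*y^2)/∂y - ∂(-3*x*z)/∂z = 3*x - 4*y
Assembling: d(omega) = (2*x) dx ∧ dy + (3*y + 2*z) dx ∧ dz + (3*x - 4*y) dy ∧ dz.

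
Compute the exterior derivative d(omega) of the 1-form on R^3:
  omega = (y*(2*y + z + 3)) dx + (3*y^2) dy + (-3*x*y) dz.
d(omega) = (-4*y - z - 3) dx ∧ dy + (-4*y) dx ∧ dz + (-3*x) dy ∧ dz

For a 1-form omega = sum_i f_i dx_i, the exterior derivative is
  d(omega) = sum_{i < j} (∂f_j/∂x_i - ∂f_i/∂x_j) dx_i ∧ dx_j.
  coefficient of dx ∧ dy: ∂f_2/∂x - ∂f_1/∂y = ∂(3*y^2)/∂x - ∂(y*(2*y + z + 3))/∂y = -4*y - z - 3
  coefficient of dx ∧ dz: ∂f_3/∂x - ∂f_1/∂z = ∂(-3*x*y)/∂x - ∂(y*(2*y + z + 3))/∂z = -4*y
  coefficient of dy ∧ dz: ∂f_3/∂y - ∂f_2/∂z = ∂(-3*x*y)/∂y - ∂(3*y^2)/∂z = -3*x
Assembling: d(omega) = (-4*y - z - 3) dx ∧ dy + (-4*y) dx ∧ dz + (-3*x) dy ∧ dz.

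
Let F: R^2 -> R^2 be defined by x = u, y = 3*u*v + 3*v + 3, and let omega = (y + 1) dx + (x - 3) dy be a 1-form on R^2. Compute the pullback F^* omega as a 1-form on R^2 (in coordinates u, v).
F^* omega = (6*u*v - 6*v + 4) du + (3*u^2 - 6*u - 9) dv

Using F^*(f dg) = (f ∘ F) d(g ∘ F), substitute each coordinate x_i by F_i(u, v) in f_i, and replace dx_i by d F_i = (∂F_i/∂u) du + (∂F_i/∂v) dv.
  For the x component: f_1(F) = 3*u*v + 3*v + 4; d F_1 = (1) du + (0) dv
  For the y component: f_2(F) = u - 3; d F_2 = (3*v) du + (3*u + 3) dv
Combining and collecting du, dv coefficients:
  coeff of du: 6*u*v - 6*v + 4
  coeff of dv: 3*u^2 - 6*u - 9
F^* omega = (6*u*v - 6*v + 4) du + (3*u^2 - 6*u - 9) dv.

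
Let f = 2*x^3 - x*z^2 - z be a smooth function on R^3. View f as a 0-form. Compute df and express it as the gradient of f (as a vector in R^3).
df = (6*x^2 - z^2) dx + (0) dy + (-2*x*z - 1) dz; grad f = (6*x^2 - z^2, 0, -2*x*z - 1)

For a 0-form f, d f = (∂f/∂x) dx + (∂f/∂y) dy + (∂f/∂z) dz. The components of the vector representation are exactly the entries of grad f in Cartesian coordinates:
  ∂f/∂x = 6*x^2 - z^2
  ∂f/∂y = 0
  ∂f/∂z = -2*x*z - 1.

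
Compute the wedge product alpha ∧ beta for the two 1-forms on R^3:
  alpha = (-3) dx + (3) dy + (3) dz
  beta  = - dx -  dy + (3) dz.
alpha ∧ beta = (6) dx ∧ dy + (-6) dx ∧ dz + (12) dy ∧ dz

Distribute the wedge, using dx_i ∧ dx_j = -dx_j ∧ dx_i and dx_i ∧ dx_i = 0. For each pair (i, j) with i < j, the coefficient of dx_i ∧ dx_j in alpha ∧ beta is (alpha_i * beta_j - alpha_j * beta_i). Collecting: alpha ∧ beta = (6) dx ∧ dy + (-6) dx ∧ dz + (12) dy ∧ dz.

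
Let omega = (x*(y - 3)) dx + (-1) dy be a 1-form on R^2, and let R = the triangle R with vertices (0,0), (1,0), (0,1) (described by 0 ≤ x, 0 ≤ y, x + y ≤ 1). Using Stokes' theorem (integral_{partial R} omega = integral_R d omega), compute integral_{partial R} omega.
integral_(partial R) omega = -1/6

Stokes: integral_partial_R omega = integral_R d omega with d omega = (∂Q/∂x - ∂P/∂y) dx ∧ dy.
  ∂Q/∂x = 0
  ∂P/∂y = x
  integrand = ∂Q/∂x - ∂P/∂y = -x.
Integrating over R: integral_0^1 integral_0^{1-x} (-x) dy dx = -1/6.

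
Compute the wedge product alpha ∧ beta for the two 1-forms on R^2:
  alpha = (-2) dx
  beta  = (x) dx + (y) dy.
alpha ∧ beta = (-2*y) dx ∧ dy

Distribute the wedge, using dx_i ∧ dx_j = -dx_j ∧ dx_i and dx_i ∧ dx_i = 0. For each pair (i, j) with i < j, the coefficient of dx_i ∧ dx_j in alpha ∧ beta is (alpha_i * beta_j - alpha_j * beta_i). Collecting: alpha ∧ beta = (-2*y) dx ∧ dy.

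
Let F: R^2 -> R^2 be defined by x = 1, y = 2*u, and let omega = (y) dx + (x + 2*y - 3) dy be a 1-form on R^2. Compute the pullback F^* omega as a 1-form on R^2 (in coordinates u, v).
F^* omega = (8*u - 4) du

Using F^*(f dg) = (f ∘ F) d(g ∘ F), substitute each coordinate x_i by F_i(u, v) in f_i, and replace dx_i by d F_i = (∂F_i/∂u) du + (∂F_i/∂v) dv.
  For the x component: f_1(F) = 2*u; d F_1 = (0) du + (0) dv
  For the y component: f_2(F) = 4*u - 2; d F_2 = (2) du + (0) dv
Combining and collecting du, dv coefficients:
  coeff of du: 8*u - 4
  coeff of dv: 0
F^* omega = (8*u - 4) du.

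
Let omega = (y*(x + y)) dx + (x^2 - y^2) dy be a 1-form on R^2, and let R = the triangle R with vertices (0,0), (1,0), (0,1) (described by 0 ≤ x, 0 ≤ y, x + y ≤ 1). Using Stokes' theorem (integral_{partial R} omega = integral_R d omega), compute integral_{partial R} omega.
integral_(partial R) omega = -1/6

Stokes: integral_partial_R omega = integral_R d omega with d omega = (∂Q/∂x - ∂P/∂y) dx ∧ dy.
  ∂Q/∂x = 2*x
  ∂P/∂y = x + 2*y
  integrand = ∂Q/∂x - ∂P/∂y = x - 2*y.
Integrating over R: integral_0^1 integral_0^{1-x} (x - 2*y) dy dx = -1/6.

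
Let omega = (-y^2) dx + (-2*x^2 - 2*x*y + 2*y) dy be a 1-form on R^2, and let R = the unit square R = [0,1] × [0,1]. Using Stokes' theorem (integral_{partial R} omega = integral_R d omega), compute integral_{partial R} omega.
integral_(partial R) omega = -2

Stokes: integral_partial_R omega = integral_R d omega with d omega = (∂Q/∂x - ∂P/∂y) dx ∧ dy.
  ∂Q/∂x = -4*x - 2*y
  ∂P/∂y = -2*y
  integrand = ∂Q/∂x - ∂P/∂y = -4*x.
Integrating over R: integral_0^1 integral_0^1 (-4*x) dx dy = -2.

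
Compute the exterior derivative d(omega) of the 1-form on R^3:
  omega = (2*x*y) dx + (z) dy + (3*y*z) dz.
d(omega) = (-2*x) dx ∧ dy + (3*z - 1) dy ∧ dz

For a 1-form omega = sum_i f_i dx_i, the exterior derivative is
  d(omega) = sum_{i < j} (∂f_j/∂x_i - ∂f_i/∂x_j) dx_i ∧ dx_j.
  coefficient of dx ∧ dy: ∂f_2/∂x - ∂f_1/∂y = ∂(z)/∂x - ∂(2*x*y)/∂y = -2*x
  coefficient of dy ∧ dz: ∂f_3/∂y - ∂f_2/∂z = ∂(3*y*z)/∂y - ∂(z)/∂z = 3*z - 1
Assembling: d(omega) = (-2*x) dx ∧ dy + (3*z - 1) dy ∧ dz.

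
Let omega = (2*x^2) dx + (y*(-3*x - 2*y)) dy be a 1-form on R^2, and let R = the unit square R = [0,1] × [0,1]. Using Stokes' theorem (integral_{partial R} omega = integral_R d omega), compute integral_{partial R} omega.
integral_(partial R) omega = -3/2

Stokes: integral_partial_R omega = integral_R d omega with d omega = (∂Q/∂x - ∂P/∂y) dx ∧ dy.
  ∂Q/∂x = -3*y
  ∂P/∂y = 0
  integrand = ∂Q/∂x - ∂P/∂y = -3*y.
Integrating over R: integral_0^1 integral_0^1 (-3*y) dx dy = -3/2.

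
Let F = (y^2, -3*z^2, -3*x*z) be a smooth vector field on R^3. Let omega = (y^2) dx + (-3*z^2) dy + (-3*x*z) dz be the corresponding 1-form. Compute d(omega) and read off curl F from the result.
d(omega) = (6*z) dy ∧ dz + (3*z) dz ∧ dx + (-2*y) dx ∧ dy; curl F = (6*z, 3*z, -2*y)

d omega = sum_{i<j} (∂f_j/∂x_i - ∂f_i/∂x_j) dx_i ∧ dx_j. Under the identification (dy ∧ dz, dz ∧ dx, dx ∧ dy) ↔ (e_x, e_y, e_z), the coefficients are exactly the components of curl F. Compute:
  ∂R/∂y - ∂Q/∂z = (0) - (-6*z) = 6*z
  ∂P/∂z - ∂R/∂x = (0) - (-3*z) = 3*z
  ∂Q/∂x - ∂P/∂y = (0) - (2*y) = -2*y.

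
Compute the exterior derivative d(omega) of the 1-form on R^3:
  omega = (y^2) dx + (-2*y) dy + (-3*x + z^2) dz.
d(omega) = (-2*y) dx ∧ dy + (-3) dx ∧ dz

For a 1-form omega = sum_i f_i dx_i, the exterior derivative is
  d(omega) = sum_{i < j} (∂f_j/∂x_i - ∂f_i/∂x_j) dx_i ∧ dx_j.
  coefficient of dx ∧ dy: ∂f_2/∂x - ∂f_1/∂y = ∂(-2*y)/∂x - ∂(y^2)/∂y = -2*y
  coefficient of dx ∧ dz: ∂f_3/∂x - ∂f_1/∂z = ∂(-3*x + z^2)/∂x - ∂(y^2)/∂z = -3
Assembling: d(omega) = (-2*y) dx ∧ dy + (-3) dx ∧ dz.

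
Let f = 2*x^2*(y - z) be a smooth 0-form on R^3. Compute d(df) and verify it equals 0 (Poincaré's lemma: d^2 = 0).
d(df) = 0

Step 1: df = sum_i (∂f/∂x_i) dx_i = (4*x*(y - z)) dx + (2*x^2) dy + (-2*x^2) dz.
Step 2: Apply d again. Using the 1-form formula, the coefficient of dx ∧ dy in d(df) is ∂^2 f/∂x ∂y - ∂^2 f/∂y ∂x = (4*x) - (4*x) = 0 (equality of mixed partials for smooth f).
Similarly for dx ∧ dz and dy ∧ dz — all coefficients vanish. So d(df) = 0.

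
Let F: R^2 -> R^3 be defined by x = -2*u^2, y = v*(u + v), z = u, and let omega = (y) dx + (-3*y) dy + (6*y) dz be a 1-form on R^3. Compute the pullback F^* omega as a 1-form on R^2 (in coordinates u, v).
F^* omega = (v*(-4*u^2 - 7*u*v + 6*u - 3*v^2 + 6*v)) du + (3*v*(-u^2 - 3*u*v - 2*v^2)) dv

Using F^*(f dg) = (f ∘ F) d(g ∘ F), substitute each coordinate x_i by F_i(u, v) in f_i, and replace dx_i by d F_i = (∂F_i/∂u) du + (∂F_i/∂v) dv.
  For the x component: f_1(F) = v*(u + v); d F_1 = (-4*u) du + (0) dv
  For the y component: f_2(F) = 3*v*(-u - v); d F_2 = (v) du + (u + 2*v) dv
  For the z component: f_3(F) = 6*v*(u + v); d F_3 = (1) du + (0) dv
Combining and collecting du, dv coefficients:
  coeff of du: v*(-4*u^2 - 7*u*v + 6*u - 3*v^2 + 6*v)
  coeff of dv: 3*v*(-u^2 - 3*u*v - 2*v^2)
F^* omega = (v*(-4*u^2 - 7*u*v + 6*u - 3*v^2 + 6*v)) du + (3*v*(-u^2 - 3*u*v - 2*v^2)) dv.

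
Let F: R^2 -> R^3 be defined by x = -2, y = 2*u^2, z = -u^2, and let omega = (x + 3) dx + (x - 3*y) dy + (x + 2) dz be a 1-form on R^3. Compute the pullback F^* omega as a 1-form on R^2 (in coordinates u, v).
F^* omega = (-24*u^3 - 8*u) du

Using F^*(f dg) = (f ∘ F) d(g ∘ F), substitute each coordinate x_i by F_i(u, v) in f_i, and replace dx_i by d F_i = (∂F_i/∂u) du + (∂F_i/∂v) dv.
  For the x component: f_1(F) = 1; d F_1 = (0) du + (0) dv
  For the y component: f_2(F) = -6*u^2 - 2; d F_2 = (4*u) du + (0) dv
  For the z component: f_3(F) = 0; d F_3 = (-2*u) du + (0) dv
Combining and collecting du, dv coefficients:
  coeff of du: -24*u^3 - 8*u
  coeff of dv: 0
F^* omega = (-24*u^3 - 8*u) du.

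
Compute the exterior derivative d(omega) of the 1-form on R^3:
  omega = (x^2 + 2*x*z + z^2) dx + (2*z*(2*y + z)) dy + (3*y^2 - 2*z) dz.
d(omega) = (-2*x - 2*z) dx ∧ dz + (2*y - 4*z) dy ∧ dz

For a 1-form omega = sum_i f_i dx_i, the exterior derivative is
  d(omega) = sum_{i < j} (∂f_j/∂x_i - ∂f_i/∂x_j) dx_i ∧ dx_j.
  coefficient of dx ∧ dz: ∂f_3/∂x - ∂f_1/∂z = ∂(3*y^2 - 2*z)/∂x - ∂(x^2 + 2*x*z + z^2)/∂z = -2*x - 2*z
  coefficient of dy ∧ dz: ∂f_3/∂y - ∂f_2/∂z = ∂(3*y^2 - 2*z)/∂y - ∂(2*z*(2*y + z))/∂z = 2*y - 4*z
Assembling: d(omega) = (-2*x - 2*z) dx ∧ dz + (2*y - 4*z) dy ∧ dz.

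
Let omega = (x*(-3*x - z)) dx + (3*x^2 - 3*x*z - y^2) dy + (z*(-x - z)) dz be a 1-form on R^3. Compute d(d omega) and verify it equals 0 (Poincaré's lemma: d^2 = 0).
d(d omega) = 0

Step 1: d omega = sum_{i<j} (∂f_j/∂x_i - ∂f_i/∂x_j) dx_i ∧ dx_j:
  coeff of dx ∧ dy: 6*x - 3*z
  coeff of dx ∧ dz: x - z
  coeff of dy ∧ dz: 3*x
Step 2: Apply d again to each 2-form coefficient. The only possible 3-form in R^3 is dx ∧ dy ∧ dz, with coefficient
  ∂(coeff of dy∧dz)/∂x - ∂(coeff of dx∧dz)/∂y + ∂(coeff of dx∧dy)/∂z
  = ∂/∂x (3*x) - ∂/∂y (x - z) + ∂/∂z (6*x - 3*z).
Each of these terms simplifies to sums of mixed partials that cancel in pairs. The result is 0 (by equality of mixed partials for smooth functions — Schwarz / Clairaut).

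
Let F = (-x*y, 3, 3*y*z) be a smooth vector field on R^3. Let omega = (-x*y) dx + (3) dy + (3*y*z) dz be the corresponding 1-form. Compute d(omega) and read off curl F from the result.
d(omega) = (3*z) dy ∧ dz + (0) dz ∧ dx + (x) dx ∧ dy; curl F = (3*z, 0, x)

d omega = sum_{i<j} (∂f_j/∂x_i - ∂f_i/∂x_j) dx_i ∧ dx_j. Under the identification (dy ∧ dz, dz ∧ dx, dx ∧ dy) ↔ (e_x, e_y, e_z), the coefficients are exactly the components of curl F. Compute:
  ∂R/∂y - ∂Q/∂z = (3*z) - (0) = 3*z
  ∂P/∂z - ∂R/∂x = (0) - (0) = 0
  ∂Q/∂x - ∂P/∂y = (0) - (-x) = x.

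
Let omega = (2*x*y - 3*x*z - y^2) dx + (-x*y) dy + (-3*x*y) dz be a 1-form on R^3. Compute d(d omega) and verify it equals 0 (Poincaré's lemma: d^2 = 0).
d(d omega) = 0

Step 1: d omega = sum_{i<j} (∂f_j/∂x_i - ∂f_i/∂x_j) dx_i ∧ dx_j:
  coeff of dx ∧ dy: -2*x + y
  coeff of dx ∧ dz: 3*x - 3*y
  coeff of dy ∧ dz: -3*x
Step 2: Apply d again to each 2-form coefficient. The only possible 3-form in R^3 is dx ∧ dy ∧ dz, with coefficient
  ∂(coeff of dy∧dz)/∂x - ∂(coeff of dx∧dz)/∂y + ∂(coeff of dx∧dy)/∂z
  = ∂/∂x (-3*x) - ∂/∂y (3*x - 3*y) + ∂/∂z (-2*x + y).
Each of these terms simplifies to sums of mixed partials that cancel in pairs. The result is 0 (by equality of mixed partials for smooth functions — Schwarz / Clairaut).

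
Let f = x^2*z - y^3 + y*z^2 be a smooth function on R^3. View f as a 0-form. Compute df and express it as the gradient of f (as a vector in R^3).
df = (2*x*z) dx + (-3*y^2 + z^2) dy + (x^2 + 2*y*z) dz; grad f = (2*x*z, -3*y^2 + z^2, x^2 + 2*y*z)

For a 0-form f, d f = (∂f/∂x) dx + (∂f/∂y) dy + (∂f/∂z) dz. The components of the vector representation are exactly the entries of grad f in Cartesian coordinates:
  ∂f/∂x = 2*x*z
  ∂f/∂y = -3*y^2 + z^2
  ∂f/∂z = x^2 + 2*y*z.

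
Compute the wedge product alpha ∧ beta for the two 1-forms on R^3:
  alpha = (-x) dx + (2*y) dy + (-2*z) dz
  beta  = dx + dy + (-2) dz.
alpha ∧ beta = (-x - 2*y) dx ∧ dy + (2*x + 2*z) dx ∧ dz + (-4*y + 2*z) dy ∧ dz

Distribute the wedge, using dx_i ∧ dx_j = -dx_j ∧ dx_i and dx_i ∧ dx_i = 0. For each pair (i, j) with i < j, the coefficient of dx_i ∧ dx_j in alpha ∧ beta is (alpha_i * beta_j - alpha_j * beta_i). Collecting: alpha ∧ beta = (-x - 2*y) dx ∧ dy + (2*x + 2*z) dx ∧ dz + (-4*y + 2*z) dy ∧ dz.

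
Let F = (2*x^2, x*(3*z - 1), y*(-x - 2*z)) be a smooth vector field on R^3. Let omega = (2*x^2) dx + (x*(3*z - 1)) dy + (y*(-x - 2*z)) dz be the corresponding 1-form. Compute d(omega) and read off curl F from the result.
d(omega) = (-4*x - 2*z) dy ∧ dz + (y) dz ∧ dx + (3*z - 1) dx ∧ dy; curl F = (-4*x - 2*z, y, 3*z - 1)

d omega = sum_{i<j} (∂f_j/∂x_i - ∂f_i/∂x_j) dx_i ∧ dx_j. Under the identification (dy ∧ dz, dz ∧ dx, dx ∧ dy) ↔ (e_x, e_y, e_z), the coefficients are exactly the components of curl F. Compute:
  ∂R/∂y - ∂Q/∂z = (-x - 2*z) - (3*x) = -4*x - 2*z
  ∂P/∂z - ∂R/∂x = (0) - (-y) = y
  ∂Q/∂x - ∂P/∂y = (3*z - 1) - (0) = 3*z - 1.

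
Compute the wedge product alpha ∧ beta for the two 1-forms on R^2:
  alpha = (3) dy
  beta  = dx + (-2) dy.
alpha ∧ beta = (-3) dx ∧ dy

Distribute the wedge, using dx_i ∧ dx_j = -dx_j ∧ dx_i and dx_i ∧ dx_i = 0. For each pair (i, j) with i < j, the coefficient of dx_i ∧ dx_j in alpha ∧ beta is (alpha_i * beta_j - alpha_j * beta_i). Collecting: alpha ∧ beta = (-3) dx ∧ dy.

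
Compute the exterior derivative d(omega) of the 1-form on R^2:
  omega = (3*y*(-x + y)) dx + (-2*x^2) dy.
d(omega) = (-x - 6*y) dx ∧ dy

For a 1-form omega = sum_i f_i dx_i, the exterior derivative is
  d(omega) = sum_{i < j} (∂f_j/∂x_i - ∂f_i/∂x_j) dx_i ∧ dx_j.
  coefficient of dx ∧ dy: ∂f_2/∂x - ∂f_1/∂y = ∂(-2*x^2)/∂x - ∂(3*y*(-x + y))/∂y = -x - 6*y
Assembling: d(omega) = (-x - 6*y) dx ∧ dy.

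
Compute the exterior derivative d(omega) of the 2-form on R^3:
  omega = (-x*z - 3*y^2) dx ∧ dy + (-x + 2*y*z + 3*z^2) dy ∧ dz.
d(omega) = (-x - 1) dx ∧ dy ∧ dz

For a 2-form omega = sum_{i<j} g_{ij} dx_i ∧ dx_j, the exterior derivative is
  d(omega) = sum_{i<j} d(g_{ij}) ∧ dx_i ∧ dx_j = sum_{i<j, k} (∂g_{ij}/∂x_k) dx_k ∧ dx_i ∧ dx_j.
Expand each term, using dx_k ∧ dx_i ∧ dx_j = sgn(permutation) dx_{(a)} ∧ dx_{(b)} ∧ dx_{(c)} with (a < b < c) sorted:
  d(-x*z - 3*y^2) includes (∂/∂z)(-x*z - 3*y^2) dz = (-x) dz, which multiplied by dx ∧ dy gives (-x) dx ∧ dy ∧ dz
  d(-x + 2*y*z + 3*z^2) includes (∂/∂x)(-x + 2*y*z + 3*z^2) dx = (-1) dx, which multiplied by dy ∧ dz gives (-1) dx ∧ dy ∧ dz
Collecting like 3-forms: d(omega) = (-x - 1) dx ∧ dy ∧ dz.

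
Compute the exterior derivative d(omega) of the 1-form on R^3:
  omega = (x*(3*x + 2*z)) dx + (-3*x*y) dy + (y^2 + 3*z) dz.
d(omega) = (-3*y) dx ∧ dy + (-2*x) dx ∧ dz + (2*y) dy ∧ dz

For a 1-form omega = sum_i f_i dx_i, the exterior derivative is
  d(omega) = sum_{i < j} (∂f_j/∂x_i - ∂f_i/∂x_j) dx_i ∧ dx_j.
  coefficient of dx ∧ dy: ∂f_2/∂x - ∂f_1/∂y = ∂(-3*x*y)/∂x - ∂(x*(3*x + 2*z))/∂y = -3*y
  coefficient of dx ∧ dz: ∂f_3/∂x - ∂f_1/∂z = ∂(y^2 + 3*z)/∂x - ∂(x*(3*x + 2*z))/∂z = -2*x
  coefficient of dy ∧ dz: ∂f_3/∂y - ∂f_2/∂z = ∂(y^2 + 3*z)/∂y - ∂(-3*x*y)/∂z = 2*y
Assembling: d(omega) = (-3*y) dx ∧ dy + (-2*x) dx ∧ dz + (2*y) dy ∧ dz.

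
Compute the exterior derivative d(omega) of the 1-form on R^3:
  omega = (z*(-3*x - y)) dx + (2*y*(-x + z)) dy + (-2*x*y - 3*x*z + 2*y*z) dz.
d(omega) = (-2*y + z) dx ∧ dy + (3*x - y - 3*z) dx ∧ dz + (-2*x - 2*y + 2*z) dy ∧ dz

For a 1-form omega = sum_i f_i dx_i, the exterior derivative is
  d(omega) = sum_{i < j} (∂f_j/∂x_i - ∂f_i/∂x_j) dx_i ∧ dx_j.
  coefficient of dx ∧ dy: ∂f_2/∂x - ∂f_1/∂y = ∂(2*y*(-x + z))/∂x - ∂(z*(-3*x - y))/∂y = -2*y + z
  coefficient of dx ∧ dz: ∂f_3/∂x - ∂f_1/∂z = ∂(-2*x*y - 3*x*z + 2*y*z)/∂x - ∂(z*(-3*x - y))/∂z = 3*x - y - 3*z
  coefficient of dy ∧ dz: ∂f_3/∂y - ∂f_2/∂z = ∂(-2*x*y - 3*x*z + 2*y*z)/∂y - ∂(2*y*(-x + z))/∂z = -2*x - 2*y + 2*z
Assembling: d(omega) = (-2*y + z) dx ∧ dy + (3*x - y - 3*z) dx ∧ dz + (-2*x - 2*y + 2*z) dy ∧ dz.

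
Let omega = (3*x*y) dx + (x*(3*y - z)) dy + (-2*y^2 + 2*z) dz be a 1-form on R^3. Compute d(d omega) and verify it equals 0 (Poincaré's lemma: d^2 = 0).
d(d omega) = 0

Step 1: d omega = sum_{i<j} (∂f_j/∂x_i - ∂f_i/∂x_j) dx_i ∧ dx_j:
  coeff of dx ∧ dy: -3*x + 3*y - z
  coeff of dx ∧ dz: 0
  coeff of dy ∧ dz: x - 4*y
Step 2: Apply d again to each 2-form coefficient. The only possible 3-form in R^3 is dx ∧ dy ∧ dz, with coefficient
  ∂(coeff of dy∧dz)/∂x - ∂(coeff of dx∧dz)/∂y + ∂(coeff of dx∧dy)/∂z
  = ∂/∂x (x - 4*y) - ∂/∂y (0) + ∂/∂z (-3*x + 3*y - z).
Each of these terms simplifies to sums of mixed partials that cancel in pairs. The result is 0 (by equality of mixed partials for smooth functions — Schwarz / Clairaut).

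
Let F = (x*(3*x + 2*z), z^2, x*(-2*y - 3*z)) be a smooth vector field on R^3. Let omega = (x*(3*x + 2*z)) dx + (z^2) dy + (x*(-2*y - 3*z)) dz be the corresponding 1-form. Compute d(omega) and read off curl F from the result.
d(omega) = (-2*x - 2*z) dy ∧ dz + (2*x + 2*y + 3*z) dz ∧ dx + (0) dx ∧ dy; curl F = (-2*x - 2*z, 2*x + 2*y + 3*z, 0)

d omega = sum_{i<j} (∂f_j/∂x_i - ∂f_i/∂x_j) dx_i ∧ dx_j. Under the identification (dy ∧ dz, dz ∧ dx, dx ∧ dy) ↔ (e_x, e_y, e_z), the coefficients are exactly the components of curl F. Compute:
  ∂R/∂y - ∂Q/∂z = (-2*x) - (2*z) = -2*x - 2*z
  ∂P/∂z - ∂R/∂x = (2*x) - (-2*y - 3*z) = 2*x + 2*y + 3*z
  ∂Q/∂x - ∂P/∂y = (0) - (0) = 0.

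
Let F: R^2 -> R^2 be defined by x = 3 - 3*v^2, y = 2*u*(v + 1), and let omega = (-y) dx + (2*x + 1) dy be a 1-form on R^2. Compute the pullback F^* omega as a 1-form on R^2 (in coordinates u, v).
F^* omega = (-12*v^3 - 12*v^2 + 14*v + 14) du + (2*u*(6*v + 7)) dv

Using F^*(f dg) = (f ∘ F) d(g ∘ F), substitute each coordinate x_i by F_i(u, v) in f_i, and replace dx_i by d F_i = (∂F_i/∂u) du + (∂F_i/∂v) dv.
  For the x component: f_1(F) = 2*u*(-v - 1); d F_1 = (0) du + (-6*v) dv
  For the y component: f_2(F) = 7 - 6*v^2; d F_2 = (2*v + 2) du + (2*u) dv
Combining and collecting du, dv coefficients:
  coeff of du: -12*v^3 - 12*v^2 + 14*v + 14
  coeff of dv: 2*u*(6*v + 7)
F^* omega = (-12*v^3 - 12*v^2 + 14*v + 14) du + (2*u*(6*v + 7)) dv.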